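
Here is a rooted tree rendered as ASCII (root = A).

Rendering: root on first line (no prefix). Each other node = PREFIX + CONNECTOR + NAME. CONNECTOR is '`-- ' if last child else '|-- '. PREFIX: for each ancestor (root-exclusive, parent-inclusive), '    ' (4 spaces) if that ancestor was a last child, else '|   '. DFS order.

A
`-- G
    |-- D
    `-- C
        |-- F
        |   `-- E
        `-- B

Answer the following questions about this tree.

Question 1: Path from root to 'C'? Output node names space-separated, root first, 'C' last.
Answer: A G C

Derivation:
Walk down from root: A -> G -> C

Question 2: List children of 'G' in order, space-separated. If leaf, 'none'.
Node G's children (from adjacency): D, C

Answer: D C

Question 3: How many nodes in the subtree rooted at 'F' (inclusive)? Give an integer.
Answer: 2

Derivation:
Subtree rooted at F contains: E, F
Count = 2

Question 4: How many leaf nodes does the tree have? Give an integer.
Leaves (nodes with no children): B, D, E

Answer: 3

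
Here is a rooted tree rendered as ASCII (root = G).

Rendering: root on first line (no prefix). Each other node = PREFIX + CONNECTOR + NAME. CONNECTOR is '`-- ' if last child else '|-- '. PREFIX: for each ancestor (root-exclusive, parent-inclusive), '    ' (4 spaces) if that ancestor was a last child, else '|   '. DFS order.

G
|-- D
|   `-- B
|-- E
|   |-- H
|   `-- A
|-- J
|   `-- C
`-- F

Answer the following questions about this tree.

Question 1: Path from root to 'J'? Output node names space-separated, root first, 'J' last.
Walk down from root: G -> J

Answer: G J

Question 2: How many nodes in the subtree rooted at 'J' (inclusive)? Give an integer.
Subtree rooted at J contains: C, J
Count = 2

Answer: 2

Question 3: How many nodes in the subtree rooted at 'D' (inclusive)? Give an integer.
Subtree rooted at D contains: B, D
Count = 2

Answer: 2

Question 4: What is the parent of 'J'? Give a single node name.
Scan adjacency: J appears as child of G

Answer: G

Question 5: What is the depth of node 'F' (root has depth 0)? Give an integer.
Path from root to F: G -> F
Depth = number of edges = 1

Answer: 1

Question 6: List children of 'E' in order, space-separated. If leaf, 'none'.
Node E's children (from adjacency): H, A

Answer: H A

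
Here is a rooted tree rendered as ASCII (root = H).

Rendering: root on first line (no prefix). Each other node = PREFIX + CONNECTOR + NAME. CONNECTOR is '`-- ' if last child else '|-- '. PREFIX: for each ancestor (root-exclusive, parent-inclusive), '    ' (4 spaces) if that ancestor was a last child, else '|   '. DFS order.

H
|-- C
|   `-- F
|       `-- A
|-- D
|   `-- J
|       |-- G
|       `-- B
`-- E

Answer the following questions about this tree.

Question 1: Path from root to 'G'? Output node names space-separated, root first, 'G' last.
Answer: H D J G

Derivation:
Walk down from root: H -> D -> J -> G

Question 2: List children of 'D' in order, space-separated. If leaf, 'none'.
Node D's children (from adjacency): J

Answer: J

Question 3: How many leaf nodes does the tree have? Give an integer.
Answer: 4

Derivation:
Leaves (nodes with no children): A, B, E, G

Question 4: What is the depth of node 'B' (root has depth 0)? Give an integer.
Answer: 3

Derivation:
Path from root to B: H -> D -> J -> B
Depth = number of edges = 3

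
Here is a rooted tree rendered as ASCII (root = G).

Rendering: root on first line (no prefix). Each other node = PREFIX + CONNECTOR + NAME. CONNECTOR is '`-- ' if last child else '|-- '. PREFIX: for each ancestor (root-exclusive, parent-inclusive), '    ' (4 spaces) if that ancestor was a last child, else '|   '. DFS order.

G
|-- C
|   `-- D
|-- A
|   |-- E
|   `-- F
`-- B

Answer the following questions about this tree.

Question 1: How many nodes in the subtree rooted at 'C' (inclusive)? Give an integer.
Answer: 2

Derivation:
Subtree rooted at C contains: C, D
Count = 2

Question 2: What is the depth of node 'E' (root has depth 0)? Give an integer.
Path from root to E: G -> A -> E
Depth = number of edges = 2

Answer: 2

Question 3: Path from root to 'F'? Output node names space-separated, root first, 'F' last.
Walk down from root: G -> A -> F

Answer: G A F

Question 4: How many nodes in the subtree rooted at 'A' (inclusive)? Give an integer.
Answer: 3

Derivation:
Subtree rooted at A contains: A, E, F
Count = 3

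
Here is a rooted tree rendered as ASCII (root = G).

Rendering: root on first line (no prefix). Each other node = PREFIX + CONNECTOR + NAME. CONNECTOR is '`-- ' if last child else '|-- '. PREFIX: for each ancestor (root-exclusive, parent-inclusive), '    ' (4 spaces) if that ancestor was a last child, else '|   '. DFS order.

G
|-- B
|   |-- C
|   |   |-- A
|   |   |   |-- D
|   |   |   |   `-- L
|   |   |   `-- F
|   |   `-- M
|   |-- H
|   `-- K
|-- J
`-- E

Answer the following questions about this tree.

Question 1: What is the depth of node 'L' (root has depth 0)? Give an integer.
Answer: 5

Derivation:
Path from root to L: G -> B -> C -> A -> D -> L
Depth = number of edges = 5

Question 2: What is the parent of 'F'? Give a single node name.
Answer: A

Derivation:
Scan adjacency: F appears as child of A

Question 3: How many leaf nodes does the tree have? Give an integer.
Answer: 7

Derivation:
Leaves (nodes with no children): E, F, H, J, K, L, M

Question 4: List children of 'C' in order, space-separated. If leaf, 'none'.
Answer: A M

Derivation:
Node C's children (from adjacency): A, M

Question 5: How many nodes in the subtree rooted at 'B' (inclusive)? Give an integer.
Answer: 9

Derivation:
Subtree rooted at B contains: A, B, C, D, F, H, K, L, M
Count = 9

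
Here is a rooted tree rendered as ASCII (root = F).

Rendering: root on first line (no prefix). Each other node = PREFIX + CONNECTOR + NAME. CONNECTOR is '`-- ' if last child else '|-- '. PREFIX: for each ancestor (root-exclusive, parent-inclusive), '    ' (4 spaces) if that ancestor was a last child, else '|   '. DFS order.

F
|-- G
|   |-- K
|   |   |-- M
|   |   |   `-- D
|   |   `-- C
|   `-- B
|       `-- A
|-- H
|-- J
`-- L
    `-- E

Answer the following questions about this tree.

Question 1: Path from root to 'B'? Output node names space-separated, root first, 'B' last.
Answer: F G B

Derivation:
Walk down from root: F -> G -> B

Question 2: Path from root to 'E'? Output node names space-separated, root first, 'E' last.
Walk down from root: F -> L -> E

Answer: F L E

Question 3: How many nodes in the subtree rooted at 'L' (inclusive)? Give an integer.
Answer: 2

Derivation:
Subtree rooted at L contains: E, L
Count = 2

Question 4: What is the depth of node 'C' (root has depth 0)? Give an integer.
Answer: 3

Derivation:
Path from root to C: F -> G -> K -> C
Depth = number of edges = 3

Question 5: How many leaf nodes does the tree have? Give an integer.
Leaves (nodes with no children): A, C, D, E, H, J

Answer: 6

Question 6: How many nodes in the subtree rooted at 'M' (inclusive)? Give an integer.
Subtree rooted at M contains: D, M
Count = 2

Answer: 2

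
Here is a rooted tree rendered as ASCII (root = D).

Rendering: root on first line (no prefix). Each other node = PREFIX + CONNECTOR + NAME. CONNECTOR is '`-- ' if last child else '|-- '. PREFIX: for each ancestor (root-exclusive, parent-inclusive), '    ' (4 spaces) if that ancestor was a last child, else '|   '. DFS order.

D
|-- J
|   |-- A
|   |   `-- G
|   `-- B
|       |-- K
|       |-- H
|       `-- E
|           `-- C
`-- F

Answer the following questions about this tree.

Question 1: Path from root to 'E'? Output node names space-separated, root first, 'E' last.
Answer: D J B E

Derivation:
Walk down from root: D -> J -> B -> E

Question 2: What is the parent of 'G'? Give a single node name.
Answer: A

Derivation:
Scan adjacency: G appears as child of A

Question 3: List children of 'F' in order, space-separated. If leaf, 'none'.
Node F's children (from adjacency): (leaf)

Answer: none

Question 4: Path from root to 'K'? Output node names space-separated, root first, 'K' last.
Walk down from root: D -> J -> B -> K

Answer: D J B K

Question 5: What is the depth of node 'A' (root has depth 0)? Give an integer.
Path from root to A: D -> J -> A
Depth = number of edges = 2

Answer: 2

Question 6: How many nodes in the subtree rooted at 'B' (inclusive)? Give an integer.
Subtree rooted at B contains: B, C, E, H, K
Count = 5

Answer: 5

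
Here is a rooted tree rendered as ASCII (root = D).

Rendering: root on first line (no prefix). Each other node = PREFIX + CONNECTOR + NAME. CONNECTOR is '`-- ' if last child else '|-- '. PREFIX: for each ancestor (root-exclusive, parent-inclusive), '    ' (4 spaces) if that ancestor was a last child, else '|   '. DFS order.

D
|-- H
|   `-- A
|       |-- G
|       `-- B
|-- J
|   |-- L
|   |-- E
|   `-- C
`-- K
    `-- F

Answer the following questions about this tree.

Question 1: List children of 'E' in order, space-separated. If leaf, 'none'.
Node E's children (from adjacency): (leaf)

Answer: none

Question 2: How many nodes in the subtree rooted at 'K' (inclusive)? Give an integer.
Answer: 2

Derivation:
Subtree rooted at K contains: F, K
Count = 2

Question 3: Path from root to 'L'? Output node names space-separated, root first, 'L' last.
Answer: D J L

Derivation:
Walk down from root: D -> J -> L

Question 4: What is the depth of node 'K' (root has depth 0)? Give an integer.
Path from root to K: D -> K
Depth = number of edges = 1

Answer: 1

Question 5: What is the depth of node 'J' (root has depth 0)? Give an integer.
Answer: 1

Derivation:
Path from root to J: D -> J
Depth = number of edges = 1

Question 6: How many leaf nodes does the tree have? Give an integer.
Leaves (nodes with no children): B, C, E, F, G, L

Answer: 6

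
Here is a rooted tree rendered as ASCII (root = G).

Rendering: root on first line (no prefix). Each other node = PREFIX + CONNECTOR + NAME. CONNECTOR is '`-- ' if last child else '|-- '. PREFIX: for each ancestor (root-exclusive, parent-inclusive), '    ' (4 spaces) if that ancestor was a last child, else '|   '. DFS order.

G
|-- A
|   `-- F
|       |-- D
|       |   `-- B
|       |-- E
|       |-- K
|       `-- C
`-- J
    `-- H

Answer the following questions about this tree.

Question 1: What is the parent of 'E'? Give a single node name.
Scan adjacency: E appears as child of F

Answer: F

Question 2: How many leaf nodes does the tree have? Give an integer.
Leaves (nodes with no children): B, C, E, H, K

Answer: 5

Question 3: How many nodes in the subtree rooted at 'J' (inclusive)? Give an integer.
Subtree rooted at J contains: H, J
Count = 2

Answer: 2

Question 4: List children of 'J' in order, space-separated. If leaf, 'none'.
Node J's children (from adjacency): H

Answer: H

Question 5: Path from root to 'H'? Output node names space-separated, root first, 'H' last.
Walk down from root: G -> J -> H

Answer: G J H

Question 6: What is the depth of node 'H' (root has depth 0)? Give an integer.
Path from root to H: G -> J -> H
Depth = number of edges = 2

Answer: 2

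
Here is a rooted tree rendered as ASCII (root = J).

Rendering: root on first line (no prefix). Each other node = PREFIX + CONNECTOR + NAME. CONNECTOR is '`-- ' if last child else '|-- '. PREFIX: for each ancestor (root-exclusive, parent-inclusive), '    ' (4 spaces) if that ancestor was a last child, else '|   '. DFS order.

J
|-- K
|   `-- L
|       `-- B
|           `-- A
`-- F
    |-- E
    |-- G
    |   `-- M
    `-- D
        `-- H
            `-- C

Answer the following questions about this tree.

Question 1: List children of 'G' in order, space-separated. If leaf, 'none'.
Node G's children (from adjacency): M

Answer: M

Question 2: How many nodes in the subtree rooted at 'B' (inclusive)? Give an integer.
Answer: 2

Derivation:
Subtree rooted at B contains: A, B
Count = 2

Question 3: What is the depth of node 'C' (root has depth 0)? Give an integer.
Answer: 4

Derivation:
Path from root to C: J -> F -> D -> H -> C
Depth = number of edges = 4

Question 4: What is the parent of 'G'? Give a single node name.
Scan adjacency: G appears as child of F

Answer: F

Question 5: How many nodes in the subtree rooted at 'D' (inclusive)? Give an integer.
Answer: 3

Derivation:
Subtree rooted at D contains: C, D, H
Count = 3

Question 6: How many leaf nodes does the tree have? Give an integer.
Leaves (nodes with no children): A, C, E, M

Answer: 4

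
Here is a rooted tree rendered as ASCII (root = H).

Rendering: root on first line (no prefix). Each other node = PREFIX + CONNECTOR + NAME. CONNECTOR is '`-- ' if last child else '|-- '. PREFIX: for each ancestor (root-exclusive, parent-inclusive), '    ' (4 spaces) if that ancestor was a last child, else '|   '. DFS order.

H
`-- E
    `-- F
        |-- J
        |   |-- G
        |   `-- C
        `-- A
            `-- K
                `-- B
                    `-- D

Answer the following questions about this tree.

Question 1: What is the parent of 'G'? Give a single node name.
Scan adjacency: G appears as child of J

Answer: J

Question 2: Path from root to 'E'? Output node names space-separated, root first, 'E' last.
Answer: H E

Derivation:
Walk down from root: H -> E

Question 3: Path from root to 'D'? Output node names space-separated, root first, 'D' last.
Walk down from root: H -> E -> F -> A -> K -> B -> D

Answer: H E F A K B D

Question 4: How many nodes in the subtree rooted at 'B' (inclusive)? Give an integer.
Subtree rooted at B contains: B, D
Count = 2

Answer: 2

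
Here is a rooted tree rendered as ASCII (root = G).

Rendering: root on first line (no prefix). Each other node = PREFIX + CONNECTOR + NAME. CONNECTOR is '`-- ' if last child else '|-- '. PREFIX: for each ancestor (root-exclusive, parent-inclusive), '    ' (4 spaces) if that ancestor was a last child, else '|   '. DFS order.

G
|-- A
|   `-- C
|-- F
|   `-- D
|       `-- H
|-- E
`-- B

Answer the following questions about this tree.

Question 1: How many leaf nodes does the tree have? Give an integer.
Leaves (nodes with no children): B, C, E, H

Answer: 4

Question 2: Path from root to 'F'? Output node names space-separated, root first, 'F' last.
Answer: G F

Derivation:
Walk down from root: G -> F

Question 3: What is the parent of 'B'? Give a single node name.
Scan adjacency: B appears as child of G

Answer: G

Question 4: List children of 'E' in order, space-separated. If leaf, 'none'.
Node E's children (from adjacency): (leaf)

Answer: none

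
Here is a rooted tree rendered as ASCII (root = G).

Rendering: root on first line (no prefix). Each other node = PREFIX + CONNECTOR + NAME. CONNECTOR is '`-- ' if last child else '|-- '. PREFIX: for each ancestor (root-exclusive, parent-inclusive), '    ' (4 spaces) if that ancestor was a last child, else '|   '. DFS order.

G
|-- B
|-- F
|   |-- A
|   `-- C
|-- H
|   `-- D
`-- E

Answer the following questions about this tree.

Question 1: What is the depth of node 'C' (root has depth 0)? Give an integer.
Answer: 2

Derivation:
Path from root to C: G -> F -> C
Depth = number of edges = 2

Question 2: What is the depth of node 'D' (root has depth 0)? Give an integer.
Answer: 2

Derivation:
Path from root to D: G -> H -> D
Depth = number of edges = 2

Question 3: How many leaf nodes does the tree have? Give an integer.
Leaves (nodes with no children): A, B, C, D, E

Answer: 5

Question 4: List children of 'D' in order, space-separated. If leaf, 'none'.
Answer: none

Derivation:
Node D's children (from adjacency): (leaf)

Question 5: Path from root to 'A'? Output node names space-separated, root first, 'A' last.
Walk down from root: G -> F -> A

Answer: G F A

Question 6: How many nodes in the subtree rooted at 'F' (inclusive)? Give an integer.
Answer: 3

Derivation:
Subtree rooted at F contains: A, C, F
Count = 3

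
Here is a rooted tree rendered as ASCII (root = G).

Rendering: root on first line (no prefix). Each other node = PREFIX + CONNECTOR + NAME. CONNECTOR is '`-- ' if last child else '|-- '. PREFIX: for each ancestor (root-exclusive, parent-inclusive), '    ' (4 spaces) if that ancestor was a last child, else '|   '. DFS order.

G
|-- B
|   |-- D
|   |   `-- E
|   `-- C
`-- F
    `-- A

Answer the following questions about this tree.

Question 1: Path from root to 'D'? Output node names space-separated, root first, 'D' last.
Answer: G B D

Derivation:
Walk down from root: G -> B -> D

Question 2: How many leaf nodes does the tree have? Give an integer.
Leaves (nodes with no children): A, C, E

Answer: 3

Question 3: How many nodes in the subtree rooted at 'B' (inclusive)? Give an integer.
Answer: 4

Derivation:
Subtree rooted at B contains: B, C, D, E
Count = 4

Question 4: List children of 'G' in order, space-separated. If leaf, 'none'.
Node G's children (from adjacency): B, F

Answer: B F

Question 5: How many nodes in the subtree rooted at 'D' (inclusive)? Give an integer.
Subtree rooted at D contains: D, E
Count = 2

Answer: 2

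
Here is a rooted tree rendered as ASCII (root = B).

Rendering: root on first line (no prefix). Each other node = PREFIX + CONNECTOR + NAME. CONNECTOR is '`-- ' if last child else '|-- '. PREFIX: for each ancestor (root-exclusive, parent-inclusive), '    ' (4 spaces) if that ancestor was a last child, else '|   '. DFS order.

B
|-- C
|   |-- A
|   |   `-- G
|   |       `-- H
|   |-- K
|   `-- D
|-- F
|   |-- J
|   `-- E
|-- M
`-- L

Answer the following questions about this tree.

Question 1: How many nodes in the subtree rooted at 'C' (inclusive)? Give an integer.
Answer: 6

Derivation:
Subtree rooted at C contains: A, C, D, G, H, K
Count = 6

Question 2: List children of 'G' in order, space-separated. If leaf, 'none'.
Answer: H

Derivation:
Node G's children (from adjacency): H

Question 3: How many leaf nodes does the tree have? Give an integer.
Leaves (nodes with no children): D, E, H, J, K, L, M

Answer: 7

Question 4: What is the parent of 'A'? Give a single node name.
Scan adjacency: A appears as child of C

Answer: C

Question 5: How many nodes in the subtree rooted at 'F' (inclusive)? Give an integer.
Subtree rooted at F contains: E, F, J
Count = 3

Answer: 3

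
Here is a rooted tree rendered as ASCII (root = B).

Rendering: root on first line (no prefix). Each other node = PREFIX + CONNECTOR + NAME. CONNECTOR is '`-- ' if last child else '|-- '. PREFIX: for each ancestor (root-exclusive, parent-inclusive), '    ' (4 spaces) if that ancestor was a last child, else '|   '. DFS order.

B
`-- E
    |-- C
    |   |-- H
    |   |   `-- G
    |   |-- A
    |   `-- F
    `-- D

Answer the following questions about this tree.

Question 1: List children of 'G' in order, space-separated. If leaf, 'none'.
Node G's children (from adjacency): (leaf)

Answer: none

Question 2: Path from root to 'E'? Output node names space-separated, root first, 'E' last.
Answer: B E

Derivation:
Walk down from root: B -> E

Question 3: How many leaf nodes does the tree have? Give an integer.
Leaves (nodes with no children): A, D, F, G

Answer: 4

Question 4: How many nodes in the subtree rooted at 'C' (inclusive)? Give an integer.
Answer: 5

Derivation:
Subtree rooted at C contains: A, C, F, G, H
Count = 5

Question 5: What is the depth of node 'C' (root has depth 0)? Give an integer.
Answer: 2

Derivation:
Path from root to C: B -> E -> C
Depth = number of edges = 2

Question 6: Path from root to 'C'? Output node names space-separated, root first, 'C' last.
Walk down from root: B -> E -> C

Answer: B E C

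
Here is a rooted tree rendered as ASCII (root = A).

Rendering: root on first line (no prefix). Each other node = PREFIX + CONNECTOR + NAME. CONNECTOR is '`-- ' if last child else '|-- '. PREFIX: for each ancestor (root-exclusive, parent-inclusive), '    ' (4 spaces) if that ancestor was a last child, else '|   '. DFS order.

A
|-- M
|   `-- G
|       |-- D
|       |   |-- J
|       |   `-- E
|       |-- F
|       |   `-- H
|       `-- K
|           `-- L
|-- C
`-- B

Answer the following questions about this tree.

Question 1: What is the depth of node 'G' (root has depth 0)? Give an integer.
Path from root to G: A -> M -> G
Depth = number of edges = 2

Answer: 2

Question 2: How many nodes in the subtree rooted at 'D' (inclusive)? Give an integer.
Subtree rooted at D contains: D, E, J
Count = 3

Answer: 3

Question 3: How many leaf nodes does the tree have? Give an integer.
Leaves (nodes with no children): B, C, E, H, J, L

Answer: 6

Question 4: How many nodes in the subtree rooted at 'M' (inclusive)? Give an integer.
Answer: 9

Derivation:
Subtree rooted at M contains: D, E, F, G, H, J, K, L, M
Count = 9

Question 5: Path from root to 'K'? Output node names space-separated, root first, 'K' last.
Walk down from root: A -> M -> G -> K

Answer: A M G K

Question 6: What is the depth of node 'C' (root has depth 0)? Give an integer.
Path from root to C: A -> C
Depth = number of edges = 1

Answer: 1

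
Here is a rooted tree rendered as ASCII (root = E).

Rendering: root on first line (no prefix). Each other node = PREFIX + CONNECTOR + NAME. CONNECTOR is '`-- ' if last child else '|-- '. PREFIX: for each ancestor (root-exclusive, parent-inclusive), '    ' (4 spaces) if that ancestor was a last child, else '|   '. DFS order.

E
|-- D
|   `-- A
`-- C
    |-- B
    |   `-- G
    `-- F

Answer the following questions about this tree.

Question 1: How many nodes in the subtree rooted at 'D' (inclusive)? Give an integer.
Answer: 2

Derivation:
Subtree rooted at D contains: A, D
Count = 2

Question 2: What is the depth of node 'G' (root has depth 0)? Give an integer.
Path from root to G: E -> C -> B -> G
Depth = number of edges = 3

Answer: 3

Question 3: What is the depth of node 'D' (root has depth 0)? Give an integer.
Answer: 1

Derivation:
Path from root to D: E -> D
Depth = number of edges = 1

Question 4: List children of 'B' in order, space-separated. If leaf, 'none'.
Node B's children (from adjacency): G

Answer: G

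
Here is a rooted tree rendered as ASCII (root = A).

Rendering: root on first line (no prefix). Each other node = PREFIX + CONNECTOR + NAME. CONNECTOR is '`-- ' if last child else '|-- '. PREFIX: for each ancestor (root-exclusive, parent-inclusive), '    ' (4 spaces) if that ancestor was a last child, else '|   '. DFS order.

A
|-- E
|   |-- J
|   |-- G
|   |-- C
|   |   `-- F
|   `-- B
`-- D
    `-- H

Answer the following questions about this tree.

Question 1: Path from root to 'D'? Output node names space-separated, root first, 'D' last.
Walk down from root: A -> D

Answer: A D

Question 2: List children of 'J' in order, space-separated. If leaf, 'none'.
Node J's children (from adjacency): (leaf)

Answer: none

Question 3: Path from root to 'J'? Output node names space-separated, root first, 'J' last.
Answer: A E J

Derivation:
Walk down from root: A -> E -> J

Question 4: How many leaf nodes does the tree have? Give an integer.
Leaves (nodes with no children): B, F, G, H, J

Answer: 5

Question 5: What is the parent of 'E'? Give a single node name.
Scan adjacency: E appears as child of A

Answer: A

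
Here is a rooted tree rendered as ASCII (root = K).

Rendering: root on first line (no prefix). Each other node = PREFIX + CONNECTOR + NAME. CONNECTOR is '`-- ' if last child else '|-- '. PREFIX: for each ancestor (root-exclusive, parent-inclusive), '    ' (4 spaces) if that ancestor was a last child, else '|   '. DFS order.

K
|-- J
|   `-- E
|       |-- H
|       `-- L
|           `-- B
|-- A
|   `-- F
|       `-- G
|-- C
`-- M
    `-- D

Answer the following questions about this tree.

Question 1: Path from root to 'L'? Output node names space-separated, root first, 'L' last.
Answer: K J E L

Derivation:
Walk down from root: K -> J -> E -> L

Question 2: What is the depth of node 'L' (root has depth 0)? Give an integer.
Answer: 3

Derivation:
Path from root to L: K -> J -> E -> L
Depth = number of edges = 3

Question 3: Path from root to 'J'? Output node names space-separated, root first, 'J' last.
Walk down from root: K -> J

Answer: K J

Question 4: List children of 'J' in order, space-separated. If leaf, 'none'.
Answer: E

Derivation:
Node J's children (from adjacency): E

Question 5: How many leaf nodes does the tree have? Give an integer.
Leaves (nodes with no children): B, C, D, G, H

Answer: 5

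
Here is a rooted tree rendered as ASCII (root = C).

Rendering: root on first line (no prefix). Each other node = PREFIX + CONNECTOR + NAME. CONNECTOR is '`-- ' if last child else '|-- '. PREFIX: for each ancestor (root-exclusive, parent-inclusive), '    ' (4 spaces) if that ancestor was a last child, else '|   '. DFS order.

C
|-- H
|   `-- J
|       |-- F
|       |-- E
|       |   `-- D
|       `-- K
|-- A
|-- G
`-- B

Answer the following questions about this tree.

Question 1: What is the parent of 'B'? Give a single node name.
Scan adjacency: B appears as child of C

Answer: C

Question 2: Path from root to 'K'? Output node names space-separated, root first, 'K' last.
Walk down from root: C -> H -> J -> K

Answer: C H J K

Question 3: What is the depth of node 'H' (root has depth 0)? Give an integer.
Path from root to H: C -> H
Depth = number of edges = 1

Answer: 1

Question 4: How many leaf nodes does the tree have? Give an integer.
Leaves (nodes with no children): A, B, D, F, G, K

Answer: 6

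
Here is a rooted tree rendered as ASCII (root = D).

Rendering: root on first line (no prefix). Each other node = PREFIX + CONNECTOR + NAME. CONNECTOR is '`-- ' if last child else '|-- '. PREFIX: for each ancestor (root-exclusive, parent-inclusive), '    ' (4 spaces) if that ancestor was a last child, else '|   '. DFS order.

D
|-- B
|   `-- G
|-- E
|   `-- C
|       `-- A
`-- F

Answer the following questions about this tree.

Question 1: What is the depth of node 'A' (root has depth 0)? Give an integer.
Answer: 3

Derivation:
Path from root to A: D -> E -> C -> A
Depth = number of edges = 3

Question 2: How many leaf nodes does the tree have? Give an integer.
Leaves (nodes with no children): A, F, G

Answer: 3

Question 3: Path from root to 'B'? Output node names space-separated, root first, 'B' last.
Walk down from root: D -> B

Answer: D B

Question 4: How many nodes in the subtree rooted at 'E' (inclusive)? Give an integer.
Answer: 3

Derivation:
Subtree rooted at E contains: A, C, E
Count = 3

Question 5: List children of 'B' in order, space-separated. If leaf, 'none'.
Node B's children (from adjacency): G

Answer: G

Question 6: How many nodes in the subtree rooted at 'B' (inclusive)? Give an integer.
Subtree rooted at B contains: B, G
Count = 2

Answer: 2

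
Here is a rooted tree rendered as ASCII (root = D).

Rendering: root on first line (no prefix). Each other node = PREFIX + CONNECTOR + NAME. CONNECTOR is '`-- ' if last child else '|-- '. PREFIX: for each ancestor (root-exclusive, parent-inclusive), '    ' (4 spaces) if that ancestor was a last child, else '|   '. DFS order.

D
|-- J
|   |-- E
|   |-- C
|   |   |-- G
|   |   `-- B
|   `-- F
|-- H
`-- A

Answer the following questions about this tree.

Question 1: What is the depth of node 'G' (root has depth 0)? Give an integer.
Answer: 3

Derivation:
Path from root to G: D -> J -> C -> G
Depth = number of edges = 3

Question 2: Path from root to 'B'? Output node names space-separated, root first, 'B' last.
Walk down from root: D -> J -> C -> B

Answer: D J C B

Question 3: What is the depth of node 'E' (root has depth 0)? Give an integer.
Path from root to E: D -> J -> E
Depth = number of edges = 2

Answer: 2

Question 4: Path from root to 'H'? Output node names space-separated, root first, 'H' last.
Walk down from root: D -> H

Answer: D H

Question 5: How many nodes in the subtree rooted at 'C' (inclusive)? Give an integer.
Subtree rooted at C contains: B, C, G
Count = 3

Answer: 3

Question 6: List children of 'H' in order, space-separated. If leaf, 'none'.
Answer: none

Derivation:
Node H's children (from adjacency): (leaf)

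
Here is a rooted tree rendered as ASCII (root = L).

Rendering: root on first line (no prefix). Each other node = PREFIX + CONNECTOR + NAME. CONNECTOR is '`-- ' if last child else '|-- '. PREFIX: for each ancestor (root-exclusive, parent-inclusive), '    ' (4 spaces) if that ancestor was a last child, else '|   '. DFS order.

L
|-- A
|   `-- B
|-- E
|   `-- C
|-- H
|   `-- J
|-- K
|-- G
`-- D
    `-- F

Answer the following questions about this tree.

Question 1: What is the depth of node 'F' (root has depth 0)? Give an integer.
Answer: 2

Derivation:
Path from root to F: L -> D -> F
Depth = number of edges = 2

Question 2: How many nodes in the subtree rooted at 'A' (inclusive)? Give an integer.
Subtree rooted at A contains: A, B
Count = 2

Answer: 2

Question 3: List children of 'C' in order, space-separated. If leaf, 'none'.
Node C's children (from adjacency): (leaf)

Answer: none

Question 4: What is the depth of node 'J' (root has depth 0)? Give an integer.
Path from root to J: L -> H -> J
Depth = number of edges = 2

Answer: 2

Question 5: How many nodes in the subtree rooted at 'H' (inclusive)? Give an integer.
Subtree rooted at H contains: H, J
Count = 2

Answer: 2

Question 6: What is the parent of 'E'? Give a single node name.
Scan adjacency: E appears as child of L

Answer: L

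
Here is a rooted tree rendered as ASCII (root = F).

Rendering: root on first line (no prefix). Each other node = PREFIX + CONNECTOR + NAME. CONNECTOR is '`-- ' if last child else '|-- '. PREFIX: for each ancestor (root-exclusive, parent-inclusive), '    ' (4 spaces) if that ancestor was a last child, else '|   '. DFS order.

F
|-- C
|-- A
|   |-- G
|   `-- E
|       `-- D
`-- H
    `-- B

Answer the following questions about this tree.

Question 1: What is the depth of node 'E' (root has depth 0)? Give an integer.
Answer: 2

Derivation:
Path from root to E: F -> A -> E
Depth = number of edges = 2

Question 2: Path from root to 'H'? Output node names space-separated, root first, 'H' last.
Answer: F H

Derivation:
Walk down from root: F -> H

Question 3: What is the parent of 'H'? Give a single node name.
Scan adjacency: H appears as child of F

Answer: F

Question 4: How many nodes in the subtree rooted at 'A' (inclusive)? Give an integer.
Subtree rooted at A contains: A, D, E, G
Count = 4

Answer: 4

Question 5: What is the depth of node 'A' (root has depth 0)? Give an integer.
Path from root to A: F -> A
Depth = number of edges = 1

Answer: 1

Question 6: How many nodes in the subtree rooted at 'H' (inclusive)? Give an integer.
Subtree rooted at H contains: B, H
Count = 2

Answer: 2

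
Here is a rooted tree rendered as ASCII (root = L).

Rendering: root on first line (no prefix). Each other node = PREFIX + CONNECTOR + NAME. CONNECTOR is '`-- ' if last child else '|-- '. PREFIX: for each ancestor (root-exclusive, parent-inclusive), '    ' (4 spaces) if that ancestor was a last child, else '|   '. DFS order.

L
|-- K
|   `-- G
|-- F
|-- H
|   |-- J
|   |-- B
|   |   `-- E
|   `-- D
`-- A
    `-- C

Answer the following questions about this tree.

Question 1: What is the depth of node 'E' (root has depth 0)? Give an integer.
Path from root to E: L -> H -> B -> E
Depth = number of edges = 3

Answer: 3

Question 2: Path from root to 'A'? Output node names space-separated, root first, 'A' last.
Answer: L A

Derivation:
Walk down from root: L -> A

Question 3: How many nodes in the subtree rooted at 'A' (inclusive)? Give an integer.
Answer: 2

Derivation:
Subtree rooted at A contains: A, C
Count = 2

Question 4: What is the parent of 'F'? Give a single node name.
Scan adjacency: F appears as child of L

Answer: L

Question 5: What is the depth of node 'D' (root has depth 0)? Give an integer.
Path from root to D: L -> H -> D
Depth = number of edges = 2

Answer: 2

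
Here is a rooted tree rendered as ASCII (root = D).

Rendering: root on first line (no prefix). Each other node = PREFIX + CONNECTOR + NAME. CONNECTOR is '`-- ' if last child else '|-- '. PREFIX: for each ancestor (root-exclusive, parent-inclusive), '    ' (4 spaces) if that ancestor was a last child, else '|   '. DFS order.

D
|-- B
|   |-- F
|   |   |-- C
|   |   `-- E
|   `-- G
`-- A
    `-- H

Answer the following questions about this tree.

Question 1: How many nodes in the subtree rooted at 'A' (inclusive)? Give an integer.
Subtree rooted at A contains: A, H
Count = 2

Answer: 2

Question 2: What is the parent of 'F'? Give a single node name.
Answer: B

Derivation:
Scan adjacency: F appears as child of B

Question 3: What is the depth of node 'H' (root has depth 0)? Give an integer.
Answer: 2

Derivation:
Path from root to H: D -> A -> H
Depth = number of edges = 2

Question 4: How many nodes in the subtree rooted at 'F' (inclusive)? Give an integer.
Subtree rooted at F contains: C, E, F
Count = 3

Answer: 3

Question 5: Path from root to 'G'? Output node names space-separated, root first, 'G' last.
Answer: D B G

Derivation:
Walk down from root: D -> B -> G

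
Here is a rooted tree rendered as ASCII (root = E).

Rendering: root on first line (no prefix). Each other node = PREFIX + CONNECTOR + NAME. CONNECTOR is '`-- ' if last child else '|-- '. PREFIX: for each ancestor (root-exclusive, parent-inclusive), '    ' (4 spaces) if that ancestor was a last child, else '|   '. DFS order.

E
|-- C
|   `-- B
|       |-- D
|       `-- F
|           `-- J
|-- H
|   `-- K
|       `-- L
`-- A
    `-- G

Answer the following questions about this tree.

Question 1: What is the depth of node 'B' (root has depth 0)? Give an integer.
Path from root to B: E -> C -> B
Depth = number of edges = 2

Answer: 2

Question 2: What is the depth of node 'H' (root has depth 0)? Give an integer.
Path from root to H: E -> H
Depth = number of edges = 1

Answer: 1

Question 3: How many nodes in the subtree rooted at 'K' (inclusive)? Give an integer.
Subtree rooted at K contains: K, L
Count = 2

Answer: 2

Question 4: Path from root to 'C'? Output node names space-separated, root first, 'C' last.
Walk down from root: E -> C

Answer: E C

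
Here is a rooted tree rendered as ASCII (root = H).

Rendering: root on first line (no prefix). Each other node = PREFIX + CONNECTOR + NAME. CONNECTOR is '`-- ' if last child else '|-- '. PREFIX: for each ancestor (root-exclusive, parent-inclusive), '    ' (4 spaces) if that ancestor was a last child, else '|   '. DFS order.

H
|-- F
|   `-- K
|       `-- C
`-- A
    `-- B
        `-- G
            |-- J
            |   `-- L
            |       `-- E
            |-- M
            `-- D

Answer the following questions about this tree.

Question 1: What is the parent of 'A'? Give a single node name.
Answer: H

Derivation:
Scan adjacency: A appears as child of H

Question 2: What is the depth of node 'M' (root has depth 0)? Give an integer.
Path from root to M: H -> A -> B -> G -> M
Depth = number of edges = 4

Answer: 4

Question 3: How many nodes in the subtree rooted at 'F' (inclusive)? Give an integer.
Answer: 3

Derivation:
Subtree rooted at F contains: C, F, K
Count = 3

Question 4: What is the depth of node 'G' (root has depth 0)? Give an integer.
Answer: 3

Derivation:
Path from root to G: H -> A -> B -> G
Depth = number of edges = 3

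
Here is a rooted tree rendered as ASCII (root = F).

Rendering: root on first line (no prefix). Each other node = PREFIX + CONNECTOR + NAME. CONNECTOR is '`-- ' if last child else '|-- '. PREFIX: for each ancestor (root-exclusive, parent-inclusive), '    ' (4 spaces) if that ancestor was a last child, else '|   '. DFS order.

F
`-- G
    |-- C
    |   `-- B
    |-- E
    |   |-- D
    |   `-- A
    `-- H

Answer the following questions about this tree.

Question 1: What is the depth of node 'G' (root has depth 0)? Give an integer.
Path from root to G: F -> G
Depth = number of edges = 1

Answer: 1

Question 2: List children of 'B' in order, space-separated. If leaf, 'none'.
Node B's children (from adjacency): (leaf)

Answer: none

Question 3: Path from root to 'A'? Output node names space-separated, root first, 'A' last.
Walk down from root: F -> G -> E -> A

Answer: F G E A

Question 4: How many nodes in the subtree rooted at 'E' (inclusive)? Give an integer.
Subtree rooted at E contains: A, D, E
Count = 3

Answer: 3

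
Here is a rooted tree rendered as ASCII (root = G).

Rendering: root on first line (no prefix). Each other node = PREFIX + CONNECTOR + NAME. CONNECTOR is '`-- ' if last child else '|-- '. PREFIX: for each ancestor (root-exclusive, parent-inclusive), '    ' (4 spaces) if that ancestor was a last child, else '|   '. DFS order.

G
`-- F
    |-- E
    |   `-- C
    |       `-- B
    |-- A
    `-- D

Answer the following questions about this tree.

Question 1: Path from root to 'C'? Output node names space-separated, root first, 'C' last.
Walk down from root: G -> F -> E -> C

Answer: G F E C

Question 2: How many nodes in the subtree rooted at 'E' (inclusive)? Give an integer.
Answer: 3

Derivation:
Subtree rooted at E contains: B, C, E
Count = 3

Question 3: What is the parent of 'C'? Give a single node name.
Answer: E

Derivation:
Scan adjacency: C appears as child of E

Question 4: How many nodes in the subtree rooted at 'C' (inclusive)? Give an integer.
Answer: 2

Derivation:
Subtree rooted at C contains: B, C
Count = 2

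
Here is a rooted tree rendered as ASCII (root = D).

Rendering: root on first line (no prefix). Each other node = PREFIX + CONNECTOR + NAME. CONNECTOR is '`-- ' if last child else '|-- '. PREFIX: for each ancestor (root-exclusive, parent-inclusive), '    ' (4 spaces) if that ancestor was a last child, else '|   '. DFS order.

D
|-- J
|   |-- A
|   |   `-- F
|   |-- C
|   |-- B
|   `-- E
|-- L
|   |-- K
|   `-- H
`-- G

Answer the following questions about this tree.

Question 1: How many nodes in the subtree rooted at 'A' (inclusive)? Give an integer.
Answer: 2

Derivation:
Subtree rooted at A contains: A, F
Count = 2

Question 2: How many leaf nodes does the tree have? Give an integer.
Answer: 7

Derivation:
Leaves (nodes with no children): B, C, E, F, G, H, K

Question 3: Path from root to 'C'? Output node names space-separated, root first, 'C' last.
Walk down from root: D -> J -> C

Answer: D J C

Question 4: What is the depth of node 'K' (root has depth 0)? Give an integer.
Answer: 2

Derivation:
Path from root to K: D -> L -> K
Depth = number of edges = 2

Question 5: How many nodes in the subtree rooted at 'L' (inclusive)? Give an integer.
Answer: 3

Derivation:
Subtree rooted at L contains: H, K, L
Count = 3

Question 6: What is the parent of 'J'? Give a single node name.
Scan adjacency: J appears as child of D

Answer: D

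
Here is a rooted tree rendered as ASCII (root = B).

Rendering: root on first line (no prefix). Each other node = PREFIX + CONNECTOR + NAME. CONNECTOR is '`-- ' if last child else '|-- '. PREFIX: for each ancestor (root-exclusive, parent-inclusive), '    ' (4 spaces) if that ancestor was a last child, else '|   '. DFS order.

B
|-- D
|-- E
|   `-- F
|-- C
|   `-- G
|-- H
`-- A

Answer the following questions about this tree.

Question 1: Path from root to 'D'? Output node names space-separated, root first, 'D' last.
Walk down from root: B -> D

Answer: B D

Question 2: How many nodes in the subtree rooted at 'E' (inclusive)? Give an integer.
Subtree rooted at E contains: E, F
Count = 2

Answer: 2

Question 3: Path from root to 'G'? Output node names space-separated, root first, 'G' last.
Answer: B C G

Derivation:
Walk down from root: B -> C -> G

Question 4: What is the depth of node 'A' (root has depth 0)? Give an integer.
Path from root to A: B -> A
Depth = number of edges = 1

Answer: 1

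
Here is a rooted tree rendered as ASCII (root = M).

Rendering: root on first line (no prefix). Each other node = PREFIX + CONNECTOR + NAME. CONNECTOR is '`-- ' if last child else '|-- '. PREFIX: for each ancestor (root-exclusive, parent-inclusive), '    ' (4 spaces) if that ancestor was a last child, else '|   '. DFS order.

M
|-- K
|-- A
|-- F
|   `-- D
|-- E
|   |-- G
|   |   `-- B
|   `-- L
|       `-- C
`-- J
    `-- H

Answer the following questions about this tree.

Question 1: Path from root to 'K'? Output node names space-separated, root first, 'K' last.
Walk down from root: M -> K

Answer: M K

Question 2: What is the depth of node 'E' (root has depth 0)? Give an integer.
Answer: 1

Derivation:
Path from root to E: M -> E
Depth = number of edges = 1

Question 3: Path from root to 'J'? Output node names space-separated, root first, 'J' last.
Answer: M J

Derivation:
Walk down from root: M -> J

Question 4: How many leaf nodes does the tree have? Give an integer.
Answer: 6

Derivation:
Leaves (nodes with no children): A, B, C, D, H, K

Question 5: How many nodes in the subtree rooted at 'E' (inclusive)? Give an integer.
Subtree rooted at E contains: B, C, E, G, L
Count = 5

Answer: 5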